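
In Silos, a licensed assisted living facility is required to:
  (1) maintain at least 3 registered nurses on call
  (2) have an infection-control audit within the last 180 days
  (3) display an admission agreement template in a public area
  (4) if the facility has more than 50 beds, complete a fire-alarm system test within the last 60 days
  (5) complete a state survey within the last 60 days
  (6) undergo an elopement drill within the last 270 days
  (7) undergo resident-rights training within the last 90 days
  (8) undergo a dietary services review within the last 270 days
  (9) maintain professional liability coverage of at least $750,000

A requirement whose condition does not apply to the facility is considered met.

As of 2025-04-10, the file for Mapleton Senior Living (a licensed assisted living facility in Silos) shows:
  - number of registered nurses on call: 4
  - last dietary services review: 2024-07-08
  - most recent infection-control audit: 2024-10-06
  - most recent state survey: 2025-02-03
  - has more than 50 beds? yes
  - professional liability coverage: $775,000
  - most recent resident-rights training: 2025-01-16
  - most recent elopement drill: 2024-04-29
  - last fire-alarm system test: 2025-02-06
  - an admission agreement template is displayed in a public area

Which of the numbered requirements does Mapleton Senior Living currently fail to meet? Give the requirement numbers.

2, 4, 5, 6, 8

1. registered nurses on call 4 ≥ 3 → met
2. infection-control audit 186 days ago vs limit 180 → not met
3. admission agreement template present → met
4. condition 'has more than 50 beds' holds; fire-alarm system test 63 days ago vs limit 60 → not met
5. state survey 66 days ago vs limit 60 → not met
6. elopement drill 346 days ago vs limit 270 → not met
7. resident-rights training 84 days ago vs limit 90 → met
8. dietary services review 276 days ago vs limit 270 → not met
9. professional liability coverage $775,000 ≥ $750,000 → met
Not met: 2, 4, 5, 6, 8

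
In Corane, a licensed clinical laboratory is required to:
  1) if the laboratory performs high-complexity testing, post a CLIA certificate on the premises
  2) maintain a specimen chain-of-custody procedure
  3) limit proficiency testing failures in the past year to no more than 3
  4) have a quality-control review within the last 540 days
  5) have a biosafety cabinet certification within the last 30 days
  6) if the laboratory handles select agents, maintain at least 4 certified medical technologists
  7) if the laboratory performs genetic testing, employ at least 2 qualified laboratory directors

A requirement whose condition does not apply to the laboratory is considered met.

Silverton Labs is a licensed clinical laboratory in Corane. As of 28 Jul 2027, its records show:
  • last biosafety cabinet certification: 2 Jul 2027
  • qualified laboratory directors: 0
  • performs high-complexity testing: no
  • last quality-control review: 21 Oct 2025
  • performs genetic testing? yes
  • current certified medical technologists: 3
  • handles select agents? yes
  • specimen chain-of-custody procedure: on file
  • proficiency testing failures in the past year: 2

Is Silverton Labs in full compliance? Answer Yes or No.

No

1. condition 'performs high-complexity testing' does not hold → requirement n/a → met
2. specimen chain-of-custody procedure present → met
3. proficiency testing failures in the past year 2 ≤ 3 → met
4. quality-control review 645 days ago vs limit 540 → not met
5. biosafety cabinet certification 26 days ago vs limit 30 → met
6. condition 'handles select agents' holds; certified medical technologists 3 < 4 → not met
7. condition 'performs genetic testing' holds; qualified laboratory directors 0 < 2 → not met
Not met: 4, 6, 7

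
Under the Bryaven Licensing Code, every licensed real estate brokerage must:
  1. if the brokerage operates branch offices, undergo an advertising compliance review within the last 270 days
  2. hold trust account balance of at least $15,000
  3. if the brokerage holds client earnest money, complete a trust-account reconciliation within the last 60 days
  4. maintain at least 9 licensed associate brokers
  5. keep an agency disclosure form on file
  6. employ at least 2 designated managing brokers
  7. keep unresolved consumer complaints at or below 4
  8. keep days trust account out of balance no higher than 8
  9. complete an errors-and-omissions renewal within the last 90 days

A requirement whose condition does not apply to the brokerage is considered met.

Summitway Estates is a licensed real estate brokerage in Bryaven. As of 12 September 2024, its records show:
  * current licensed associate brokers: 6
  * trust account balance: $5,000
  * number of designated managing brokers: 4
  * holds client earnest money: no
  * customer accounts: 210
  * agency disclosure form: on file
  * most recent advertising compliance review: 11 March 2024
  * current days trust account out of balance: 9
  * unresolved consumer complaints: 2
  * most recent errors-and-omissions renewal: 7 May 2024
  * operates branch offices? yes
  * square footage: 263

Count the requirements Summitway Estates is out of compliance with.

4

1. condition 'operates branch offices' holds; advertising compliance review 185 days ago vs limit 270 → met
2. trust account balance $5,000 < $15,000 → not met
3. condition 'holds client earnest money' does not hold → requirement n/a → met
4. licensed associate brokers 6 < 9 → not met
5. agency disclosure form present → met
6. designated managing brokers 4 ≥ 2 → met
7. unresolved consumer complaints 2 ≤ 4 → met
8. days trust account out of balance 9 > 8 → not met
9. errors-and-omissions renewal 128 days ago vs limit 90 → not met
Not met: 4 of 9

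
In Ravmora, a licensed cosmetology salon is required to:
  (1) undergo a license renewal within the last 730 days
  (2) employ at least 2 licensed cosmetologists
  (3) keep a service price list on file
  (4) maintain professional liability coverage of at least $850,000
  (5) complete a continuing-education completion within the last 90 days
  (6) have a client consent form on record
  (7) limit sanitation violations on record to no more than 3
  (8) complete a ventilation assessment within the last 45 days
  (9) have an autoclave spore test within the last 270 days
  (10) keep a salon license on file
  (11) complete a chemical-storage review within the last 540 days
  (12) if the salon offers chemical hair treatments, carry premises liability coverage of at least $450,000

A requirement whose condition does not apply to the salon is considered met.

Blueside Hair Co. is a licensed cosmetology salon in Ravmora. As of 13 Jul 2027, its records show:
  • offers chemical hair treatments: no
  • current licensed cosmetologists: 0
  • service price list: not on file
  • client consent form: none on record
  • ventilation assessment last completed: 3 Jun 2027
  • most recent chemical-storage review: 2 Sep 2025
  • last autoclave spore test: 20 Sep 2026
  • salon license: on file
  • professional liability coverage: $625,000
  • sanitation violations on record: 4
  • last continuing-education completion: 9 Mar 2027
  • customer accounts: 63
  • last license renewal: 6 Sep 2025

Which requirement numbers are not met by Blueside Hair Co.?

1. license renewal 675 days ago vs limit 730 → met
2. licensed cosmetologists 0 < 2 → not met
3. service price list absent → not met
4. professional liability coverage $625,000 < $850,000 → not met
5. continuing-education completion 126 days ago vs limit 90 → not met
6. client consent form absent → not met
7. sanitation violations on record 4 > 3 → not met
8. ventilation assessment 40 days ago vs limit 45 → met
9. autoclave spore test 296 days ago vs limit 270 → not met
10. salon license present → met
11. chemical-storage review 679 days ago vs limit 540 → not met
12. condition 'offers chemical hair treatments' does not hold → requirement n/a → met
Not met: 2, 3, 4, 5, 6, 7, 9, 11

2, 3, 4, 5, 6, 7, 9, 11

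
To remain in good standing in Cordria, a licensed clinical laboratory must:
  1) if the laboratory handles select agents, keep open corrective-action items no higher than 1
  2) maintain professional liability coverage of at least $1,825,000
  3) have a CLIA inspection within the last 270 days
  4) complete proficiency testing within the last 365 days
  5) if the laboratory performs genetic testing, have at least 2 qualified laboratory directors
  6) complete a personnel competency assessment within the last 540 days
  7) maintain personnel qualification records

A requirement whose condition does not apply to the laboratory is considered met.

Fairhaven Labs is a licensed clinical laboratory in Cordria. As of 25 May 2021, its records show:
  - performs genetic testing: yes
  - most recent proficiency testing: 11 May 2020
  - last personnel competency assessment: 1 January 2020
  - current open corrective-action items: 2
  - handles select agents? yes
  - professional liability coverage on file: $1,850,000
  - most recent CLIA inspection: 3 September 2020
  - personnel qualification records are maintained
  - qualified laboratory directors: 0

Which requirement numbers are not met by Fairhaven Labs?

1. condition 'handles select agents' holds; open corrective-action items 2 > 1 → not met
2. professional liability coverage $1,850,000 ≥ $1,825,000 → met
3. CLIA inspection 264 days ago vs limit 270 → met
4. proficiency testing 379 days ago vs limit 365 → not met
5. condition 'performs genetic testing' holds; qualified laboratory directors 0 < 2 → not met
6. personnel competency assessment 510 days ago vs limit 540 → met
7. personnel qualification records present → met
Not met: 1, 4, 5

1, 4, 5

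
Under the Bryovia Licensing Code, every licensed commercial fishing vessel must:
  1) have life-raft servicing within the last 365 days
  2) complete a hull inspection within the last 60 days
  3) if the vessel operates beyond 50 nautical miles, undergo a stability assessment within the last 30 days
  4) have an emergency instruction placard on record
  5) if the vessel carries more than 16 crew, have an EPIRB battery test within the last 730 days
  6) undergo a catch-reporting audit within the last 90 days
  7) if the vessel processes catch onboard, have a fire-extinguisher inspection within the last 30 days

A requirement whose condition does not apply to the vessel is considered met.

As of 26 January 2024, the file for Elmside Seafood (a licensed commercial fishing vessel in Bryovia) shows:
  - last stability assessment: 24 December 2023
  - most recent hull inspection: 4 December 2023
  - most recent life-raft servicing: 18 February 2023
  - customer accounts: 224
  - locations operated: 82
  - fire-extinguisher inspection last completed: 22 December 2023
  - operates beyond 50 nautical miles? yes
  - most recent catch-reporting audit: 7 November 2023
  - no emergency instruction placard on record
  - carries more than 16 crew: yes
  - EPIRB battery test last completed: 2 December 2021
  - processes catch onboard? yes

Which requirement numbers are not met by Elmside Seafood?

1. life-raft servicing 342 days ago vs limit 365 → met
2. hull inspection 53 days ago vs limit 60 → met
3. condition 'operates beyond 50 nautical miles' holds; stability assessment 33 days ago vs limit 30 → not met
4. emergency instruction placard absent → not met
5. condition 'carries more than 16 crew' holds; EPIRB battery test 785 days ago vs limit 730 → not met
6. catch-reporting audit 80 days ago vs limit 90 → met
7. condition 'processes catch onboard' holds; fire-extinguisher inspection 35 days ago vs limit 30 → not met
Not met: 3, 4, 5, 7

3, 4, 5, 7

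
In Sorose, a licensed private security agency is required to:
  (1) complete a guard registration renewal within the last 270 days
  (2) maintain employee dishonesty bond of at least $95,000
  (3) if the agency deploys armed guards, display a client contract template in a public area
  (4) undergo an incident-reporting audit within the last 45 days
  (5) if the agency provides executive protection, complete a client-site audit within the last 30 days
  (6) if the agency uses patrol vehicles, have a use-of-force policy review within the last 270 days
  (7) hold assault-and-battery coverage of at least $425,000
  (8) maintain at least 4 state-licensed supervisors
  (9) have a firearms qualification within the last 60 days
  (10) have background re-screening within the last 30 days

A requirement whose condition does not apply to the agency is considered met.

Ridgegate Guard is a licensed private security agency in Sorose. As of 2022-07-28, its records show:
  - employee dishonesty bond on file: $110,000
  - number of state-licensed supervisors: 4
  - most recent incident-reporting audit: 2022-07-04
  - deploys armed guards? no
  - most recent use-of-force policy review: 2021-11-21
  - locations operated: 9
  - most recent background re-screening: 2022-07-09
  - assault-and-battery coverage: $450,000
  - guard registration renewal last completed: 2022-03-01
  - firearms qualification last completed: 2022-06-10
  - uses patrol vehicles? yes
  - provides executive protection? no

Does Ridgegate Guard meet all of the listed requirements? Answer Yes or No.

Yes

1. guard registration renewal 149 days ago vs limit 270 → met
2. employee dishonesty bond $110,000 ≥ $95,000 → met
3. condition 'deploys armed guards' does not hold → requirement n/a → met
4. incident-reporting audit 24 days ago vs limit 45 → met
5. condition 'provides executive protection' does not hold → requirement n/a → met
6. condition 'uses patrol vehicles' holds; use-of-force policy review 249 days ago vs limit 270 → met
7. assault-and-battery coverage $450,000 ≥ $425,000 → met
8. state-licensed supervisors 4 ≥ 4 → met
9. firearms qualification 48 days ago vs limit 60 → met
10. background re-screening 19 days ago vs limit 30 → met
All met.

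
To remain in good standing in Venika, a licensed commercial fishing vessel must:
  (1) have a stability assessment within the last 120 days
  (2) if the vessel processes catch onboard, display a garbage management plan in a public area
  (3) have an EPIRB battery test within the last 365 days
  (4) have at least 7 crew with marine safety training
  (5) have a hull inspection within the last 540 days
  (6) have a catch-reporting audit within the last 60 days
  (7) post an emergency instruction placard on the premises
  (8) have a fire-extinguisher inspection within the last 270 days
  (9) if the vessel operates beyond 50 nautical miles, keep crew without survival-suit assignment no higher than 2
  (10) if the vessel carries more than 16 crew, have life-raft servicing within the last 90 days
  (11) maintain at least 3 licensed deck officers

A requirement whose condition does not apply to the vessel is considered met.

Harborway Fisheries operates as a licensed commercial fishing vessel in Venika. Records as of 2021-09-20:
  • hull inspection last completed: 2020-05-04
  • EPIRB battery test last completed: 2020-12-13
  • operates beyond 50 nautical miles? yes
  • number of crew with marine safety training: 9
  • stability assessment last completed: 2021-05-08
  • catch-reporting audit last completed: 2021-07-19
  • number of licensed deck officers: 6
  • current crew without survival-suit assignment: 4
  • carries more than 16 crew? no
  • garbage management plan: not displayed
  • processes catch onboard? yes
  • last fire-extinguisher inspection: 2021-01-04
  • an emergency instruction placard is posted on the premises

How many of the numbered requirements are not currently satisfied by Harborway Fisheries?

4

1. stability assessment 135 days ago vs limit 120 → not met
2. condition 'processes catch onboard' holds; garbage management plan absent → not met
3. EPIRB battery test 281 days ago vs limit 365 → met
4. crew with marine safety training 9 ≥ 7 → met
5. hull inspection 504 days ago vs limit 540 → met
6. catch-reporting audit 63 days ago vs limit 60 → not met
7. emergency instruction placard present → met
8. fire-extinguisher inspection 259 days ago vs limit 270 → met
9. condition 'operates beyond 50 nautical miles' holds; crew without survival-suit assignment 4 > 2 → not met
10. condition 'carries more than 16 crew' does not hold → requirement n/a → met
11. licensed deck officers 6 ≥ 3 → met
Not met: 4 of 11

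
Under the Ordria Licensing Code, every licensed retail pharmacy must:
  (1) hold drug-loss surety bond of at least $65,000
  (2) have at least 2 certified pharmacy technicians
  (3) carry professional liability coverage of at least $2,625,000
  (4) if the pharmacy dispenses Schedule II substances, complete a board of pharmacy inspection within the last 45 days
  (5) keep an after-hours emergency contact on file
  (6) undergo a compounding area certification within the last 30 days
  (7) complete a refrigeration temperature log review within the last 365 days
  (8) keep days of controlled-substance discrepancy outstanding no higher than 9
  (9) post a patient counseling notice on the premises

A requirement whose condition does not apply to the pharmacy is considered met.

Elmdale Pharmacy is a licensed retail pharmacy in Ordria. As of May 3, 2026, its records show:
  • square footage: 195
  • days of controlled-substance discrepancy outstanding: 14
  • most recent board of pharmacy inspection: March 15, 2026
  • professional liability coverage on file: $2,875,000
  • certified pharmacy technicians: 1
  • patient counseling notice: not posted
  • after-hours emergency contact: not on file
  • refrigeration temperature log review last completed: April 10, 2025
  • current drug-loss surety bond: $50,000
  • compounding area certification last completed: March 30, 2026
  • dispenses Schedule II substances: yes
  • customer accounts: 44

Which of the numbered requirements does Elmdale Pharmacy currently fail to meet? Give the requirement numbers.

1, 2, 4, 5, 6, 7, 8, 9

1. drug-loss surety bond $50,000 < $65,000 → not met
2. certified pharmacy technicians 1 < 2 → not met
3. professional liability coverage $2,875,000 ≥ $2,625,000 → met
4. condition 'dispenses Schedule II substances' holds; board of pharmacy inspection 49 days ago vs limit 45 → not met
5. after-hours emergency contact absent → not met
6. compounding area certification 34 days ago vs limit 30 → not met
7. refrigeration temperature log review 388 days ago vs limit 365 → not met
8. days of controlled-substance discrepancy outstanding 14 > 9 → not met
9. patient counseling notice absent → not met
Not met: 1, 2, 4, 5, 6, 7, 8, 9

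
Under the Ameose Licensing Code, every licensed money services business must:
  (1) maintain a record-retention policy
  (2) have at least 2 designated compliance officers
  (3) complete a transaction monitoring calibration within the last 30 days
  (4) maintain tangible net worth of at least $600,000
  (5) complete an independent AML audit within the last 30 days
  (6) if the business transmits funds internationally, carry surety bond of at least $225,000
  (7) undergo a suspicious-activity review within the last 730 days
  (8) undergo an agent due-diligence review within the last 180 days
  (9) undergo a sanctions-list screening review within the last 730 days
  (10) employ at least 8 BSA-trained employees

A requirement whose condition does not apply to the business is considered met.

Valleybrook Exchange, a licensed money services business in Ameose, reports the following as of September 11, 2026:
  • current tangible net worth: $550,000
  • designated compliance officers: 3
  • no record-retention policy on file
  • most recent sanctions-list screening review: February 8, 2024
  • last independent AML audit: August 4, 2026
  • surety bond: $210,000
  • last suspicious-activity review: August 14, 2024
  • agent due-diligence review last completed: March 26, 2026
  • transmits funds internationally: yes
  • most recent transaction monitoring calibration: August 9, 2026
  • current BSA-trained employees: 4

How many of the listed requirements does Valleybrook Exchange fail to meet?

8

1. record-retention policy absent → not met
2. designated compliance officers 3 ≥ 2 → met
3. transaction monitoring calibration 33 days ago vs limit 30 → not met
4. tangible net worth $550,000 < $600,000 → not met
5. independent AML audit 38 days ago vs limit 30 → not met
6. condition 'transmits funds internationally' holds; surety bond $210,000 < $225,000 → not met
7. suspicious-activity review 758 days ago vs limit 730 → not met
8. agent due-diligence review 169 days ago vs limit 180 → met
9. sanctions-list screening review 946 days ago vs limit 730 → not met
10. BSA-trained employees 4 < 8 → not met
Not met: 8 of 10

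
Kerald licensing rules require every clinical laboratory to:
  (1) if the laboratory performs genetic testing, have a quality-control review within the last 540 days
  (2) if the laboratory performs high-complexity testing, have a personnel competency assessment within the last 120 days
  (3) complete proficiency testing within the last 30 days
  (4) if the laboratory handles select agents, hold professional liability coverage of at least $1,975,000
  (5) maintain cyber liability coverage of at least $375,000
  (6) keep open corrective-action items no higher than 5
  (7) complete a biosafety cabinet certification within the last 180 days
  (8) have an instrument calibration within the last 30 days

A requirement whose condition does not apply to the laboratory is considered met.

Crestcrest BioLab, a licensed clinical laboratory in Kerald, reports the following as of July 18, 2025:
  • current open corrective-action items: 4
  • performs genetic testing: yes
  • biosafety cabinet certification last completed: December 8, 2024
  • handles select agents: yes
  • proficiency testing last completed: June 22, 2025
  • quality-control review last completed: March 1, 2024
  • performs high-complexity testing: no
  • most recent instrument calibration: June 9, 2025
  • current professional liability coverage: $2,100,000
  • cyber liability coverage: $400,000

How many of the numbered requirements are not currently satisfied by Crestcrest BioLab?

2

1. condition 'performs genetic testing' holds; quality-control review 504 days ago vs limit 540 → met
2. condition 'performs high-complexity testing' does not hold → requirement n/a → met
3. proficiency testing 26 days ago vs limit 30 → met
4. condition 'handles select agents' holds; professional liability coverage $2,100,000 ≥ $1,975,000 → met
5. cyber liability coverage $400,000 ≥ $375,000 → met
6. open corrective-action items 4 ≤ 5 → met
7. biosafety cabinet certification 222 days ago vs limit 180 → not met
8. instrument calibration 39 days ago vs limit 30 → not met
Not met: 2 of 8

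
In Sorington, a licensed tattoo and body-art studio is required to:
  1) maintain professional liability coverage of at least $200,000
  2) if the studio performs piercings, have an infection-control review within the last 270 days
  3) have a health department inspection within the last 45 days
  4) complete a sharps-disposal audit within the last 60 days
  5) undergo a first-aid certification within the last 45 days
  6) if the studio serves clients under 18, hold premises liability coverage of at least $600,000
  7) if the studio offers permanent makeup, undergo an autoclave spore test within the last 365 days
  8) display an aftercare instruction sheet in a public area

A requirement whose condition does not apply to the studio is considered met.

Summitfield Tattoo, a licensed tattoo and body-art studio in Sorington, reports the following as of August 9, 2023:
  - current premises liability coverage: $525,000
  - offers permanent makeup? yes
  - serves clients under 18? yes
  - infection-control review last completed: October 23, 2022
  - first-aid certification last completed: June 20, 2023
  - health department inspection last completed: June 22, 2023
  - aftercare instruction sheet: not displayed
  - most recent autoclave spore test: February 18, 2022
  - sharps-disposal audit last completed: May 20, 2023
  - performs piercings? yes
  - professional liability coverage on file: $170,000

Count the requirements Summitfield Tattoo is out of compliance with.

8

1. professional liability coverage $170,000 < $200,000 → not met
2. condition 'performs piercings' holds; infection-control review 290 days ago vs limit 270 → not met
3. health department inspection 48 days ago vs limit 45 → not met
4. sharps-disposal audit 81 days ago vs limit 60 → not met
5. first-aid certification 50 days ago vs limit 45 → not met
6. condition 'serves clients under 18' holds; premises liability coverage $525,000 < $600,000 → not met
7. condition 'offers permanent makeup' holds; autoclave spore test 537 days ago vs limit 365 → not met
8. aftercare instruction sheet absent → not met
Not met: 8 of 8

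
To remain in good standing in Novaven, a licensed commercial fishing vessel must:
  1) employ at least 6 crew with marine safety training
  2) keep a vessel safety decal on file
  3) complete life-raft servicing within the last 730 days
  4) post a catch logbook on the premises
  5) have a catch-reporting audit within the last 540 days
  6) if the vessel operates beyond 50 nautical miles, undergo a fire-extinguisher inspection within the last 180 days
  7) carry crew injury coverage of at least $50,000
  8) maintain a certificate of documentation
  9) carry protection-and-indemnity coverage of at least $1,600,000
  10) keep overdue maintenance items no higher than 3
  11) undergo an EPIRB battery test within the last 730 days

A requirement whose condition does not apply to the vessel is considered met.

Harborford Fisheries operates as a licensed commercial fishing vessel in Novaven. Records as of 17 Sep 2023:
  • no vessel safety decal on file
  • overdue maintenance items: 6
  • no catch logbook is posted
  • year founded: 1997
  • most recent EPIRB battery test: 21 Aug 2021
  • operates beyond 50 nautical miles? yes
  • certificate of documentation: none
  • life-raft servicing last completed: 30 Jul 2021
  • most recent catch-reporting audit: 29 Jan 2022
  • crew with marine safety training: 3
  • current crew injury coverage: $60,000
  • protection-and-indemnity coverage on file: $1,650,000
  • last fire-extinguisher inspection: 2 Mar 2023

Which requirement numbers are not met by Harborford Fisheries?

1. crew with marine safety training 3 < 6 → not met
2. vessel safety decal absent → not met
3. life-raft servicing 779 days ago vs limit 730 → not met
4. catch logbook absent → not met
5. catch-reporting audit 596 days ago vs limit 540 → not met
6. condition 'operates beyond 50 nautical miles' holds; fire-extinguisher inspection 199 days ago vs limit 180 → not met
7. crew injury coverage $60,000 ≥ $50,000 → met
8. certificate of documentation absent → not met
9. protection-and-indemnity coverage $1,650,000 ≥ $1,600,000 → met
10. overdue maintenance items 6 > 3 → not met
11. EPIRB battery test 757 days ago vs limit 730 → not met
Not met: 1, 2, 3, 4, 5, 6, 8, 10, 11

1, 2, 3, 4, 5, 6, 8, 10, 11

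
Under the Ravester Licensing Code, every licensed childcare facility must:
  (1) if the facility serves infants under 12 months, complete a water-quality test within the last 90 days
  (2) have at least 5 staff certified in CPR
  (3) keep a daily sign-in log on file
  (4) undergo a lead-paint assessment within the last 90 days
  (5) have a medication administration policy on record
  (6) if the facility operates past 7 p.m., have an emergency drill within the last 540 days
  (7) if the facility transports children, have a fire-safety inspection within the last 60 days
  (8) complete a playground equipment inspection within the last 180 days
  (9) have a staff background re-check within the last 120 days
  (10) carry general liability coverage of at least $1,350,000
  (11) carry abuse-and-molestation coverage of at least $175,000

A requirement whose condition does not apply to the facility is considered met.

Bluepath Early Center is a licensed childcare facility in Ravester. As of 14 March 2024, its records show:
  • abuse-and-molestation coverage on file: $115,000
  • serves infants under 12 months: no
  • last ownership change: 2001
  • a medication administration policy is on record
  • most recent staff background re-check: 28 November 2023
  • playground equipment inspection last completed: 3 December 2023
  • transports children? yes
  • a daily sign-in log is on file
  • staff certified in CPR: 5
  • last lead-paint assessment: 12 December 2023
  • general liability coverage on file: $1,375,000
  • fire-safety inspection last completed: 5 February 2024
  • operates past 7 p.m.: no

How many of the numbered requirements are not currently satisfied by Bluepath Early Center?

1. condition 'serves infants under 12 months' does not hold → requirement n/a → met
2. staff certified in CPR 5 ≥ 5 → met
3. daily sign-in log present → met
4. lead-paint assessment 93 days ago vs limit 90 → not met
5. medication administration policy present → met
6. condition 'operates past 7 p.m.' does not hold → requirement n/a → met
7. condition 'transports children' holds; fire-safety inspection 38 days ago vs limit 60 → met
8. playground equipment inspection 102 days ago vs limit 180 → met
9. staff background re-check 107 days ago vs limit 120 → met
10. general liability coverage $1,375,000 ≥ $1,350,000 → met
11. abuse-and-molestation coverage $115,000 < $175,000 → not met
Not met: 2 of 11

2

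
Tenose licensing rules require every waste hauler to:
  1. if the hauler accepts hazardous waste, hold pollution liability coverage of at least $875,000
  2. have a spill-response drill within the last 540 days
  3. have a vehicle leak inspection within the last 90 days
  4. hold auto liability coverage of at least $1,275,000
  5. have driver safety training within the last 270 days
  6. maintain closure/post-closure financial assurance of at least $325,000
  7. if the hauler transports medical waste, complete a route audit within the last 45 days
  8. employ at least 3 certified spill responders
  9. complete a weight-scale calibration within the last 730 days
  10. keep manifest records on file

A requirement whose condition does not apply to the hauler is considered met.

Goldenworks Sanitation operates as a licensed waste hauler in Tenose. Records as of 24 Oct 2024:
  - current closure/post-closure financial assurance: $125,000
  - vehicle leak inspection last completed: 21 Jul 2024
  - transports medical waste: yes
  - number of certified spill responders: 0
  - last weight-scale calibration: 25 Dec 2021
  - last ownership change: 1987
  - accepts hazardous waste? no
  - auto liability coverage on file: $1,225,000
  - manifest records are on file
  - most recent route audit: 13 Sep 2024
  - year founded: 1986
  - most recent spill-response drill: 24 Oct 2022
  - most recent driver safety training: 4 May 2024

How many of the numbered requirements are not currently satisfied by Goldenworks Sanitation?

6

1. condition 'accepts hazardous waste' does not hold → requirement n/a → met
2. spill-response drill 731 days ago vs limit 540 → not met
3. vehicle leak inspection 95 days ago vs limit 90 → not met
4. auto liability coverage $1,225,000 < $1,275,000 → not met
5. driver safety training 173 days ago vs limit 270 → met
6. closure/post-closure financial assurance $125,000 < $325,000 → not met
7. condition 'transports medical waste' holds; route audit 41 days ago vs limit 45 → met
8. certified spill responders 0 < 3 → not met
9. weight-scale calibration 1034 days ago vs limit 730 → not met
10. manifest records present → met
Not met: 6 of 10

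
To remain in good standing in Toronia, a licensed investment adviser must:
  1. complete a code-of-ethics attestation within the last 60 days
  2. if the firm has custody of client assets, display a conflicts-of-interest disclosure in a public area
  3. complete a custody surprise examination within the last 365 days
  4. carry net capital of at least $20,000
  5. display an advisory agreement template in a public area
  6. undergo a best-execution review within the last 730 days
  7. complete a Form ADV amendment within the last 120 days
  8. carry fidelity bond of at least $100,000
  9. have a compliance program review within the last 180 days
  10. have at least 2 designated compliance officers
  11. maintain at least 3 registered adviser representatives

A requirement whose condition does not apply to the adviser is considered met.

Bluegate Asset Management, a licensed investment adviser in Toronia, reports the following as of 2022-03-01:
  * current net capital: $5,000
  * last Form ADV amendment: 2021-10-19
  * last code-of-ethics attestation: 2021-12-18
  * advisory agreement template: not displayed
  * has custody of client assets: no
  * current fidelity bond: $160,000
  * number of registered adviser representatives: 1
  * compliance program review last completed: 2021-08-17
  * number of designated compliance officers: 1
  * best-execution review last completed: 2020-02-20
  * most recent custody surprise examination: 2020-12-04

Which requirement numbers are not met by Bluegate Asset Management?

1. code-of-ethics attestation 73 days ago vs limit 60 → not met
2. condition 'has custody of client assets' does not hold → requirement n/a → met
3. custody surprise examination 452 days ago vs limit 365 → not met
4. net capital $5,000 < $20,000 → not met
5. advisory agreement template absent → not met
6. best-execution review 740 days ago vs limit 730 → not met
7. Form ADV amendment 133 days ago vs limit 120 → not met
8. fidelity bond $160,000 ≥ $100,000 → met
9. compliance program review 196 days ago vs limit 180 → not met
10. designated compliance officers 1 < 2 → not met
11. registered adviser representatives 1 < 3 → not met
Not met: 1, 3, 4, 5, 6, 7, 9, 10, 11

1, 3, 4, 5, 6, 7, 9, 10, 11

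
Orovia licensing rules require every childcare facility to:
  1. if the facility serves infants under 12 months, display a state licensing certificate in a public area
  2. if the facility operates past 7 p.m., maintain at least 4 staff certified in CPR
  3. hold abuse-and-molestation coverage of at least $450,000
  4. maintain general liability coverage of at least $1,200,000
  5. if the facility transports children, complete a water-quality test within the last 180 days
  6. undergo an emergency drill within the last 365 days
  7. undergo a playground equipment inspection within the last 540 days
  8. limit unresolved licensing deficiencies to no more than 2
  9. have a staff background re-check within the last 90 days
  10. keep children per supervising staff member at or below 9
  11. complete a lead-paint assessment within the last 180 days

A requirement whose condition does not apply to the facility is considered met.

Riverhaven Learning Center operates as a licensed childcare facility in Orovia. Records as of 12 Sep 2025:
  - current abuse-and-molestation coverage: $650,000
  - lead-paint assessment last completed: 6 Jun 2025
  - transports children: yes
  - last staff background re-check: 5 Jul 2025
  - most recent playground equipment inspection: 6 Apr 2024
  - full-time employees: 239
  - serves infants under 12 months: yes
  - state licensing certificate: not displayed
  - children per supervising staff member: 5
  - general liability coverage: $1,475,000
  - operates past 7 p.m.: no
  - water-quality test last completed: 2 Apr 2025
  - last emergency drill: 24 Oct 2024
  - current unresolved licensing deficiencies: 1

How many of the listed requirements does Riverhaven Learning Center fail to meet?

1. condition 'serves infants under 12 months' holds; state licensing certificate absent → not met
2. condition 'operates past 7 p.m.' does not hold → requirement n/a → met
3. abuse-and-molestation coverage $650,000 ≥ $450,000 → met
4. general liability coverage $1,475,000 ≥ $1,200,000 → met
5. condition 'transports children' holds; water-quality test 163 days ago vs limit 180 → met
6. emergency drill 323 days ago vs limit 365 → met
7. playground equipment inspection 524 days ago vs limit 540 → met
8. unresolved licensing deficiencies 1 ≤ 2 → met
9. staff background re-check 69 days ago vs limit 90 → met
10. children per supervising staff member 5 ≤ 9 → met
11. lead-paint assessment 98 days ago vs limit 180 → met
Not met: 1 of 11

1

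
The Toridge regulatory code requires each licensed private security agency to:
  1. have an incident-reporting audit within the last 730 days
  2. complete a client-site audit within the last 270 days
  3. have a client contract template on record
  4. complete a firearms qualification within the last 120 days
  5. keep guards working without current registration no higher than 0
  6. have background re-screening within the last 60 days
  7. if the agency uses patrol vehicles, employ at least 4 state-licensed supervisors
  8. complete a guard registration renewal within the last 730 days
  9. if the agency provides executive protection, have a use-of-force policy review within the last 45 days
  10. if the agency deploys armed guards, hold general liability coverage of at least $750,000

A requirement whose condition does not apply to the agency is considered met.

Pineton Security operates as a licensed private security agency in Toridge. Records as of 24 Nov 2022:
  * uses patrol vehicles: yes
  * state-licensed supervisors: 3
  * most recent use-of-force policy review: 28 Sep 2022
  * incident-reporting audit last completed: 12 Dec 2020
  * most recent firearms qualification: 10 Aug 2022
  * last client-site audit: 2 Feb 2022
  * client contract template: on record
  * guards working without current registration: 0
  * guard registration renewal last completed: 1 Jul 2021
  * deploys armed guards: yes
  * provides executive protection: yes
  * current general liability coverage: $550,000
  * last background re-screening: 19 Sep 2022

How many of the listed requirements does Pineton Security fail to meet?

5

1. incident-reporting audit 712 days ago vs limit 730 → met
2. client-site audit 295 days ago vs limit 270 → not met
3. client contract template present → met
4. firearms qualification 106 days ago vs limit 120 → met
5. guards working without current registration 0 ≤ 0 → met
6. background re-screening 66 days ago vs limit 60 → not met
7. condition 'uses patrol vehicles' holds; state-licensed supervisors 3 < 4 → not met
8. guard registration renewal 511 days ago vs limit 730 → met
9. condition 'provides executive protection' holds; use-of-force policy review 57 days ago vs limit 45 → not met
10. condition 'deploys armed guards' holds; general liability coverage $550,000 < $750,000 → not met
Not met: 5 of 10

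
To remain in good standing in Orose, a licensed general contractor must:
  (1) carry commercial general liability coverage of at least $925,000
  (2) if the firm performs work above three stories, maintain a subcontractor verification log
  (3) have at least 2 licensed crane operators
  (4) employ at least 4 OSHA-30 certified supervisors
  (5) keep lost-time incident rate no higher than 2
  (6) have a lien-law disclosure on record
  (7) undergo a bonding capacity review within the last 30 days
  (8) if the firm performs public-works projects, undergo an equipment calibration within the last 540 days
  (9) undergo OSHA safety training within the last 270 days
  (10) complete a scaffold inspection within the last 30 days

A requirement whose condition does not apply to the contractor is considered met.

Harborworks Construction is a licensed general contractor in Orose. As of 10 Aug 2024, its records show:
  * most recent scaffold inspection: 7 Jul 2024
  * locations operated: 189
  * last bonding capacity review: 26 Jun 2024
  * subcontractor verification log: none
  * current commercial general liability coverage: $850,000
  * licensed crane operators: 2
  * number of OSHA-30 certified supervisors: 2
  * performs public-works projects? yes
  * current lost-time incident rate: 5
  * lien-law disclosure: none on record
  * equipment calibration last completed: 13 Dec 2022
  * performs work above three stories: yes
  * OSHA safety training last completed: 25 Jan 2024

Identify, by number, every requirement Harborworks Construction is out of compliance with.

1. commercial general liability coverage $850,000 < $925,000 → not met
2. condition 'performs work above three stories' holds; subcontractor verification log absent → not met
3. licensed crane operators 2 ≥ 2 → met
4. OSHA-30 certified supervisors 2 < 4 → not met
5. lost-time incident rate 5 > 2 → not met
6. lien-law disclosure absent → not met
7. bonding capacity review 45 days ago vs limit 30 → not met
8. condition 'performs public-works projects' holds; equipment calibration 606 days ago vs limit 540 → not met
9. OSHA safety training 198 days ago vs limit 270 → met
10. scaffold inspection 34 days ago vs limit 30 → not met
Not met: 1, 2, 4, 5, 6, 7, 8, 10

1, 2, 4, 5, 6, 7, 8, 10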